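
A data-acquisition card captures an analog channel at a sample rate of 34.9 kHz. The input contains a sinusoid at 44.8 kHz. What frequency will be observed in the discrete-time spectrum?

9.9 kHz

44.8 kHz mod fs = 9.9 kHz.
9.9 kHz ≤ fs/2 = 17.45 kHz, appears at 9.9 kHz.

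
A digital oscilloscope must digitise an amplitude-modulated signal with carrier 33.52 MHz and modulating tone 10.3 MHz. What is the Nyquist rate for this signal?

87.64 MHz

AM sidebands sit at fc ± fm = 23.22 MHz and 43.82 MHz.
Highest-frequency component: 43.82 MHz.
Nyquist rate = 2 × 43.82 MHz = 87.64 MHz.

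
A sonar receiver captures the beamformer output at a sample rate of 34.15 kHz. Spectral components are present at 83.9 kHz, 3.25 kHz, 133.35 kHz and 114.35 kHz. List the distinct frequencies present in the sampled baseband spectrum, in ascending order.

3.25 kHz, 11.9 kHz, 15.6 kHz

fs/2 = 17.075 kHz.
83.9 kHz mod fs = 15.6 kHz.
15.6 kHz ≤ fs/2 = 17.075 kHz, appears at 15.6 kHz.
3.25 kHz ≤ fs/2 = 17.075 kHz, passes unchanged.
133.35 kHz mod fs = 30.9 kHz.
30.9 kHz > fs/2 = 17.075 kHz, folds to fs − 30.9 kHz = 3.25 kHz.
114.35 kHz mod fs = 11.9 kHz.
11.9 kHz ≤ fs/2 = 17.075 kHz, appears at 11.9 kHz.
Distinct values: {3.25 kHz, 11.9 kHz, 15.6 kHz}.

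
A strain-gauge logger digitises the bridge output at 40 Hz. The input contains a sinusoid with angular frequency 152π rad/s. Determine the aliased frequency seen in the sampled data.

4 Hz

ω = 152π rad/s → f = ω/(2π) = 76 Hz.
76 Hz mod fs = 36 Hz.
36 Hz > fs/2 = 20 Hz, folds to fs − 36 Hz = 4 Hz.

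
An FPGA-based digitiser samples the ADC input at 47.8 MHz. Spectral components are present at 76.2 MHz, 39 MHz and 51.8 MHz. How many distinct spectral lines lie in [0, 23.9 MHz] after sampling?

3

fs/2 = 23.9 MHz.
76.2 MHz mod fs = 28.4 MHz.
28.4 MHz > fs/2 = 23.9 MHz, folds to fs − 28.4 MHz = 19.4 MHz.
39 MHz > fs/2 = 23.9 MHz, folds to fs − 39 MHz = 8.8 MHz.
51.8 MHz mod fs = 4 MHz.
4 MHz ≤ fs/2 = 23.9 MHz, appears at 4 MHz.
Distinct values: {4 MHz, 8.8 MHz, 19.4 MHz} → 3.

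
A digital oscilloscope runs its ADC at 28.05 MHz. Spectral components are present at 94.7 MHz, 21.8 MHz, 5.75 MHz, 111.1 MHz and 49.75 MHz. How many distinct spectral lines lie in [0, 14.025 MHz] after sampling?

fs/2 = 14.025 MHz.
94.7 MHz mod fs = 10.55 MHz.
10.55 MHz ≤ fs/2 = 14.025 MHz, appears at 10.55 MHz.
21.8 MHz > fs/2 = 14.025 MHz, folds to fs − 21.8 MHz = 6.25 MHz.
5.75 MHz ≤ fs/2 = 14.025 MHz, passes unchanged.
111.1 MHz mod fs = 26.95 MHz.
26.95 MHz > fs/2 = 14.025 MHz, folds to fs − 26.95 MHz = 1.1 MHz.
49.75 MHz mod fs = 21.7 MHz.
21.7 MHz > fs/2 = 14.025 MHz, folds to fs − 21.7 MHz = 6.35 MHz.
Distinct values: {1.1 MHz, 5.75 MHz, 6.25 MHz, 6.35 MHz, 10.55 MHz} → 5.

5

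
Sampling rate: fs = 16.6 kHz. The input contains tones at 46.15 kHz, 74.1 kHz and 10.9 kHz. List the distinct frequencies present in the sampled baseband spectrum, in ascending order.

3.65 kHz, 5.7 kHz, 7.7 kHz

fs/2 = 8.3 kHz.
46.15 kHz mod fs = 12.95 kHz.
12.95 kHz > fs/2 = 8.3 kHz, folds to fs − 12.95 kHz = 3.65 kHz.
74.1 kHz mod fs = 7.7 kHz.
7.7 kHz ≤ fs/2 = 8.3 kHz, appears at 7.7 kHz.
10.9 kHz > fs/2 = 8.3 kHz, folds to fs − 10.9 kHz = 5.7 kHz.
Distinct values: {3.65 kHz, 5.7 kHz, 7.7 kHz}.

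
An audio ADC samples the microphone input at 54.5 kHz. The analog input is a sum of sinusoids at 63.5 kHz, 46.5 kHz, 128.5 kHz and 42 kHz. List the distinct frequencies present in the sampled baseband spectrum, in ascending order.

8 kHz, 9 kHz, 12.5 kHz, 19.5 kHz

fs/2 = 27.25 kHz.
63.5 kHz mod fs = 9 kHz.
9 kHz ≤ fs/2 = 27.25 kHz, appears at 9 kHz.
46.5 kHz > fs/2 = 27.25 kHz, folds to fs − 46.5 kHz = 8 kHz.
128.5 kHz mod fs = 19.5 kHz.
19.5 kHz ≤ fs/2 = 27.25 kHz, appears at 19.5 kHz.
42 kHz > fs/2 = 27.25 kHz, folds to fs − 42 kHz = 12.5 kHz.
Distinct values: {8 kHz, 9 kHz, 12.5 kHz, 19.5 kHz}.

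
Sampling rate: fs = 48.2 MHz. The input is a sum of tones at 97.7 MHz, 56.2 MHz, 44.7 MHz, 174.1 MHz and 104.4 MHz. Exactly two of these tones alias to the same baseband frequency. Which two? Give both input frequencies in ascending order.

56.2 MHz, 104.4 MHz

fs/2 = 24.1 MHz.
97.7 MHz mod fs = 1.3 MHz.
1.3 MHz ≤ fs/2 = 24.1 MHz, appears at 1.3 MHz.
56.2 MHz mod fs = 8 MHz.
8 MHz ≤ fs/2 = 24.1 MHz, appears at 8 MHz.
44.7 MHz > fs/2 = 24.1 MHz, folds to fs − 44.7 MHz = 3.5 MHz.
174.1 MHz mod fs = 29.5 MHz.
29.5 MHz > fs/2 = 24.1 MHz, folds to fs − 29.5 MHz = 18.7 MHz.
104.4 MHz mod fs = 8 MHz.
8 MHz ≤ fs/2 = 24.1 MHz, appears at 8 MHz.
56.2 MHz and 104.4 MHz both map to 8 MHz.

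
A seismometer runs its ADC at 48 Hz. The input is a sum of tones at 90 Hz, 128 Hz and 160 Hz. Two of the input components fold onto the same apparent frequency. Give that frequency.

fs/2 = 24 Hz.
90 Hz mod fs = 42 Hz.
42 Hz > fs/2 = 24 Hz, folds to fs − 42 Hz = 6 Hz.
128 Hz mod fs = 32 Hz.
32 Hz > fs/2 = 24 Hz, folds to fs − 32 Hz = 16 Hz.
160 Hz mod fs = 16 Hz.
16 Hz ≤ fs/2 = 24 Hz, appears at 16 Hz.
128 Hz and 160 Hz both map to 16 Hz.

16 Hz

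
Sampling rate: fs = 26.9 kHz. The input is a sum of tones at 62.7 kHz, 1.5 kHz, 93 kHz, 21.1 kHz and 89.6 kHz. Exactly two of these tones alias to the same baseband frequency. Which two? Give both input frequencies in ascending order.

fs/2 = 13.45 kHz.
62.7 kHz mod fs = 8.9 kHz.
8.9 kHz ≤ fs/2 = 13.45 kHz, appears at 8.9 kHz.
1.5 kHz ≤ fs/2 = 13.45 kHz, passes unchanged.
93 kHz mod fs = 12.3 kHz.
12.3 kHz ≤ fs/2 = 13.45 kHz, appears at 12.3 kHz.
21.1 kHz > fs/2 = 13.45 kHz, folds to fs − 21.1 kHz = 5.8 kHz.
89.6 kHz mod fs = 8.9 kHz.
8.9 kHz ≤ fs/2 = 13.45 kHz, appears at 8.9 kHz.
62.7 kHz and 89.6 kHz both map to 8.9 kHz.

62.7 kHz, 89.6 kHz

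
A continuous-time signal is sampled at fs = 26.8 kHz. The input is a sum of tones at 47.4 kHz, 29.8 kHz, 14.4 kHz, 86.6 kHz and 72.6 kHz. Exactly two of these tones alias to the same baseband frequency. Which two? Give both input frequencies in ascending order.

47.4 kHz, 86.6 kHz

fs/2 = 13.4 kHz.
47.4 kHz mod fs = 20.6 kHz.
20.6 kHz > fs/2 = 13.4 kHz, folds to fs − 20.6 kHz = 6.2 kHz.
29.8 kHz mod fs = 3 kHz.
3 kHz ≤ fs/2 = 13.4 kHz, appears at 3 kHz.
14.4 kHz > fs/2 = 13.4 kHz, folds to fs − 14.4 kHz = 12.4 kHz.
86.6 kHz mod fs = 6.2 kHz.
6.2 kHz ≤ fs/2 = 13.4 kHz, appears at 6.2 kHz.
72.6 kHz mod fs = 19 kHz.
19 kHz > fs/2 = 13.4 kHz, folds to fs − 19 kHz = 7.8 kHz.
47.4 kHz and 86.6 kHz both map to 6.2 kHz.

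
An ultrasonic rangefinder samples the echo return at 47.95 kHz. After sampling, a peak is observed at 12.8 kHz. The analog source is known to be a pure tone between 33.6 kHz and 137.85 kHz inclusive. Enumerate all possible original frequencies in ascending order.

Frequencies that alias to 12.8 kHz are k·fs ± 12.8 kHz for integer k ≥ 0.
k=0: 12.8 kHz.
k=1: 35.15 kHz, 60.75 kHz.
k=2: 83.1 kHz, 108.7 kHz.
k=3: 131.05 kHz, 156.65 kHz.
k=4: 179 kHz, 204.6 kHz.
Within [33.6 kHz, 137.85 kHz]: 35.15 kHz, 60.75 kHz, 83.1 kHz, 108.7 kHz, 131.05 kHz.

35.15 kHz, 60.75 kHz, 83.1 kHz, 108.7 kHz, 131.05 kHz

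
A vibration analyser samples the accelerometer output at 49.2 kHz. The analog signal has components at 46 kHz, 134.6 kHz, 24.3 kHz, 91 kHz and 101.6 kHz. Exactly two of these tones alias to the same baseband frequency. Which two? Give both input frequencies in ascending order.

46 kHz, 101.6 kHz

fs/2 = 24.6 kHz.
46 kHz > fs/2 = 24.6 kHz, folds to fs − 46 kHz = 3.2 kHz.
134.6 kHz mod fs = 36.2 kHz.
36.2 kHz > fs/2 = 24.6 kHz, folds to fs − 36.2 kHz = 13 kHz.
24.3 kHz ≤ fs/2 = 24.6 kHz, passes unchanged.
91 kHz mod fs = 41.8 kHz.
41.8 kHz > fs/2 = 24.6 kHz, folds to fs − 41.8 kHz = 7.4 kHz.
101.6 kHz mod fs = 3.2 kHz.
3.2 kHz ≤ fs/2 = 24.6 kHz, appears at 3.2 kHz.
46 kHz and 101.6 kHz both map to 3.2 kHz.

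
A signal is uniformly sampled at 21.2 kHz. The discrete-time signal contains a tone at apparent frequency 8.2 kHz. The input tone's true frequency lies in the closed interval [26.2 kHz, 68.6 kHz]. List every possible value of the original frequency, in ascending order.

29.4 kHz, 34.2 kHz, 50.6 kHz, 55.4 kHz

Frequencies that alias to 8.2 kHz are k·fs ± 8.2 kHz for integer k ≥ 0.
k=0: 8.2 kHz.
k=1: 13 kHz, 29.4 kHz.
k=2: 34.2 kHz, 50.6 kHz.
k=3: 55.4 kHz, 71.8 kHz.
k=4: 76.6 kHz, 93 kHz.
Within [26.2 kHz, 68.6 kHz]: 29.4 kHz, 34.2 kHz, 50.6 kHz, 55.4 kHz.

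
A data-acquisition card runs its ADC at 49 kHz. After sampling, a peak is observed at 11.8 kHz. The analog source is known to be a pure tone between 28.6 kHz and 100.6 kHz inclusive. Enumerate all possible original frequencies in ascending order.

Frequencies that alias to 11.8 kHz are k·fs ± 11.8 kHz for integer k ≥ 0.
k=0: 11.8 kHz.
k=1: 37.2 kHz, 60.8 kHz.
k=2: 86.2 kHz, 109.8 kHz.
k=3: 135.2 kHz, 158.8 kHz.
Within [28.6 kHz, 100.6 kHz]: 37.2 kHz, 60.8 kHz, 86.2 kHz.

37.2 kHz, 60.8 kHz, 86.2 kHz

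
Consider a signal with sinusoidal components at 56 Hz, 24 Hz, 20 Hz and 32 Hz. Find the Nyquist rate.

Highest-frequency component: 56 Hz.
Nyquist rate = 2 × 56 Hz = 112 Hz.

112 Hz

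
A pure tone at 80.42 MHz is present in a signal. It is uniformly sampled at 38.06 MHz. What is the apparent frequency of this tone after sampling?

4.3 MHz

80.42 MHz mod fs = 4.3 MHz.
4.3 MHz ≤ fs/2 = 19.03 MHz, appears at 4.3 MHz.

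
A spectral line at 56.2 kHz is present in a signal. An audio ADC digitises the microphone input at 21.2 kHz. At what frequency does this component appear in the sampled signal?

7.4 kHz

56.2 kHz mod fs = 13.8 kHz.
13.8 kHz > fs/2 = 10.6 kHz, folds to fs − 13.8 kHz = 7.4 kHz.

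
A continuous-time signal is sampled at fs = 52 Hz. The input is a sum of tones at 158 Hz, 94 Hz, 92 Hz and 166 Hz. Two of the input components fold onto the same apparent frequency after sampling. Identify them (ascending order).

fs/2 = 26 Hz.
158 Hz mod fs = 2 Hz.
2 Hz ≤ fs/2 = 26 Hz, appears at 2 Hz.
94 Hz mod fs = 42 Hz.
42 Hz > fs/2 = 26 Hz, folds to fs − 42 Hz = 10 Hz.
92 Hz mod fs = 40 Hz.
40 Hz > fs/2 = 26 Hz, folds to fs − 40 Hz = 12 Hz.
166 Hz mod fs = 10 Hz.
10 Hz ≤ fs/2 = 26 Hz, appears at 10 Hz.
94 Hz and 166 Hz both map to 10 Hz.

94 Hz, 166 Hz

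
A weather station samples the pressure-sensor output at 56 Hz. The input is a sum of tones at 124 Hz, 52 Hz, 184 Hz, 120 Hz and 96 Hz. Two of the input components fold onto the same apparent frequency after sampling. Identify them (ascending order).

fs/2 = 28 Hz.
124 Hz mod fs = 12 Hz.
12 Hz ≤ fs/2 = 28 Hz, appears at 12 Hz.
52 Hz > fs/2 = 28 Hz, folds to fs − 52 Hz = 4 Hz.
184 Hz mod fs = 16 Hz.
16 Hz ≤ fs/2 = 28 Hz, appears at 16 Hz.
120 Hz mod fs = 8 Hz.
8 Hz ≤ fs/2 = 28 Hz, appears at 8 Hz.
96 Hz mod fs = 40 Hz.
40 Hz > fs/2 = 28 Hz, folds to fs − 40 Hz = 16 Hz.
96 Hz and 184 Hz both map to 16 Hz.

96 Hz, 184 Hz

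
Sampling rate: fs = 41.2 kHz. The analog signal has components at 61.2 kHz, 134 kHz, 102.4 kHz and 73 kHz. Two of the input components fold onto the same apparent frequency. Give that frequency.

fs/2 = 20.6 kHz.
61.2 kHz mod fs = 20 kHz.
20 kHz ≤ fs/2 = 20.6 kHz, appears at 20 kHz.
134 kHz mod fs = 10.4 kHz.
10.4 kHz ≤ fs/2 = 20.6 kHz, appears at 10.4 kHz.
102.4 kHz mod fs = 20 kHz.
20 kHz ≤ fs/2 = 20.6 kHz, appears at 20 kHz.
73 kHz mod fs = 31.8 kHz.
31.8 kHz > fs/2 = 20.6 kHz, folds to fs − 31.8 kHz = 9.4 kHz.
61.2 kHz and 102.4 kHz both map to 20 kHz.

20 kHz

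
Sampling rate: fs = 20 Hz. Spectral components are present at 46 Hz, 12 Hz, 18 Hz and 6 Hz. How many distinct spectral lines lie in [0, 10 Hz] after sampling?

3

fs/2 = 10 Hz.
46 Hz mod fs = 6 Hz.
6 Hz ≤ fs/2 = 10 Hz, appears at 6 Hz.
12 Hz > fs/2 = 10 Hz, folds to fs − 12 Hz = 8 Hz.
18 Hz > fs/2 = 10 Hz, folds to fs − 18 Hz = 2 Hz.
6 Hz ≤ fs/2 = 10 Hz, passes unchanged.
Distinct values: {2 Hz, 6 Hz, 8 Hz} → 3.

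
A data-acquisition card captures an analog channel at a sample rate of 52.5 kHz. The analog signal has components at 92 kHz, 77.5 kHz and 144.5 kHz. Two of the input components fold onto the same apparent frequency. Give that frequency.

fs/2 = 26.25 kHz.
92 kHz mod fs = 39.5 kHz.
39.5 kHz > fs/2 = 26.25 kHz, folds to fs − 39.5 kHz = 13 kHz.
77.5 kHz mod fs = 25 kHz.
25 kHz ≤ fs/2 = 26.25 kHz, appears at 25 kHz.
144.5 kHz mod fs = 39.5 kHz.
39.5 kHz > fs/2 = 26.25 kHz, folds to fs − 39.5 kHz = 13 kHz.
92 kHz and 144.5 kHz both map to 13 kHz.

13 kHz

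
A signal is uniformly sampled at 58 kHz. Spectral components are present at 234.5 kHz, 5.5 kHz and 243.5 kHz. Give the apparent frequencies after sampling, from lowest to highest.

2.5 kHz, 5.5 kHz, 11.5 kHz

fs/2 = 29 kHz.
234.5 kHz mod fs = 2.5 kHz.
2.5 kHz ≤ fs/2 = 29 kHz, appears at 2.5 kHz.
5.5 kHz ≤ fs/2 = 29 kHz, passes unchanged.
243.5 kHz mod fs = 11.5 kHz.
11.5 kHz ≤ fs/2 = 29 kHz, appears at 11.5 kHz.
Distinct values: {2.5 kHz, 5.5 kHz, 11.5 kHz}.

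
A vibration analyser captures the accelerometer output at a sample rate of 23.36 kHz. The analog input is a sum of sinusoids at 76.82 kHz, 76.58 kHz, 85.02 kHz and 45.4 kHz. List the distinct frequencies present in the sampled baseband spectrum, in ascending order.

fs/2 = 11.68 kHz.
76.82 kHz mod fs = 6.74 kHz.
6.74 kHz ≤ fs/2 = 11.68 kHz, appears at 6.74 kHz.
76.58 kHz mod fs = 6.5 kHz.
6.5 kHz ≤ fs/2 = 11.68 kHz, appears at 6.5 kHz.
85.02 kHz mod fs = 14.94 kHz.
14.94 kHz > fs/2 = 11.68 kHz, folds to fs − 14.94 kHz = 8.42 kHz.
45.4 kHz mod fs = 22.04 kHz.
22.04 kHz > fs/2 = 11.68 kHz, folds to fs − 22.04 kHz = 1.32 kHz.
Distinct values: {1.32 kHz, 6.5 kHz, 6.74 kHz, 8.42 kHz}.

1.32 kHz, 6.5 kHz, 6.74 kHz, 8.42 kHz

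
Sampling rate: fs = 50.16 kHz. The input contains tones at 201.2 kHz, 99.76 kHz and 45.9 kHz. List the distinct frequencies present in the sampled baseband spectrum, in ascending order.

0.56 kHz, 4.26 kHz

fs/2 = 25.08 kHz.
201.2 kHz mod fs = 0.56 kHz.
0.56 kHz ≤ fs/2 = 25.08 kHz, appears at 0.56 kHz.
99.76 kHz mod fs = 49.6 kHz.
49.6 kHz > fs/2 = 25.08 kHz, folds to fs − 49.6 kHz = 0.56 kHz.
45.9 kHz > fs/2 = 25.08 kHz, folds to fs − 45.9 kHz = 4.26 kHz.
Distinct values: {0.56 kHz, 4.26 kHz}.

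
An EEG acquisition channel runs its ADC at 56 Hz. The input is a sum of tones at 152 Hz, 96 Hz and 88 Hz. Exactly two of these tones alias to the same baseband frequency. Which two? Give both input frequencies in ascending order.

fs/2 = 28 Hz.
152 Hz mod fs = 40 Hz.
40 Hz > fs/2 = 28 Hz, folds to fs − 40 Hz = 16 Hz.
96 Hz mod fs = 40 Hz.
40 Hz > fs/2 = 28 Hz, folds to fs − 40 Hz = 16 Hz.
88 Hz mod fs = 32 Hz.
32 Hz > fs/2 = 28 Hz, folds to fs − 32 Hz = 24 Hz.
96 Hz and 152 Hz both map to 16 Hz.

96 Hz, 152 Hz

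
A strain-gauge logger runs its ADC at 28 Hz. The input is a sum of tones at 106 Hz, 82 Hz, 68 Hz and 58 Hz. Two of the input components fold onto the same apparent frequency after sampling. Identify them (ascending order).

58 Hz, 82 Hz

fs/2 = 14 Hz.
106 Hz mod fs = 22 Hz.
22 Hz > fs/2 = 14 Hz, folds to fs − 22 Hz = 6 Hz.
82 Hz mod fs = 26 Hz.
26 Hz > fs/2 = 14 Hz, folds to fs − 26 Hz = 2 Hz.
68 Hz mod fs = 12 Hz.
12 Hz ≤ fs/2 = 14 Hz, appears at 12 Hz.
58 Hz mod fs = 2 Hz.
2 Hz ≤ fs/2 = 14 Hz, appears at 2 Hz.
58 Hz and 82 Hz both map to 2 Hz.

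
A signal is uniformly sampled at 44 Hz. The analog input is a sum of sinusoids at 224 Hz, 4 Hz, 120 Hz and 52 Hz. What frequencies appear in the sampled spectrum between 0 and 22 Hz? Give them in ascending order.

4 Hz, 8 Hz, 12 Hz

fs/2 = 22 Hz.
224 Hz mod fs = 4 Hz.
4 Hz ≤ fs/2 = 22 Hz, appears at 4 Hz.
4 Hz ≤ fs/2 = 22 Hz, passes unchanged.
120 Hz mod fs = 32 Hz.
32 Hz > fs/2 = 22 Hz, folds to fs − 32 Hz = 12 Hz.
52 Hz mod fs = 8 Hz.
8 Hz ≤ fs/2 = 22 Hz, appears at 8 Hz.
Distinct values: {4 Hz, 8 Hz, 12 Hz}.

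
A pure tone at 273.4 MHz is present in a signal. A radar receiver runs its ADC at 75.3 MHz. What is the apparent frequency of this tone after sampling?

273.4 MHz mod fs = 47.5 MHz.
47.5 MHz > fs/2 = 37.65 MHz, folds to fs − 47.5 MHz = 27.8 MHz.

27.8 MHz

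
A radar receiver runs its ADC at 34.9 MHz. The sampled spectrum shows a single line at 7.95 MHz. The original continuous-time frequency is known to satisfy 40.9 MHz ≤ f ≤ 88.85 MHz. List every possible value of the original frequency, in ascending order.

42.85 MHz, 61.85 MHz, 77.75 MHz

Frequencies that alias to 7.95 MHz are k·fs ± 7.95 MHz for integer k ≥ 0.
k=0: 7.95 MHz.
k=1: 26.95 MHz, 42.85 MHz.
k=2: 61.85 MHz, 77.75 MHz.
k=3: 96.75 MHz, 112.65 MHz.
Within [40.9 MHz, 88.85 MHz]: 42.85 MHz, 61.85 MHz, 77.75 MHz.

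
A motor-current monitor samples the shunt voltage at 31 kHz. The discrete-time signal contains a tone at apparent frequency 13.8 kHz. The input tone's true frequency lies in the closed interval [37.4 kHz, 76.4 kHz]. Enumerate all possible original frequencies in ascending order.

Frequencies that alias to 13.8 kHz are k·fs ± 13.8 kHz for integer k ≥ 0.
k=0: 13.8 kHz.
k=1: 17.2 kHz, 44.8 kHz.
k=2: 48.2 kHz, 75.8 kHz.
k=3: 79.2 kHz, 106.8 kHz.
Within [37.4 kHz, 76.4 kHz]: 44.8 kHz, 48.2 kHz, 75.8 kHz.

44.8 kHz, 48.2 kHz, 75.8 kHz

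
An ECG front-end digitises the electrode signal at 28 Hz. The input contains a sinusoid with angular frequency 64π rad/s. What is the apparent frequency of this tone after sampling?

4 Hz

ω = 64π rad/s → f = ω/(2π) = 32 Hz.
32 Hz mod fs = 4 Hz.
4 Hz ≤ fs/2 = 14 Hz, appears at 4 Hz.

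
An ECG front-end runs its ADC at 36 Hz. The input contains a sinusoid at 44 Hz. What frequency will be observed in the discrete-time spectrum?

8 Hz

44 Hz mod fs = 8 Hz.
8 Hz ≤ fs/2 = 18 Hz, appears at 8 Hz.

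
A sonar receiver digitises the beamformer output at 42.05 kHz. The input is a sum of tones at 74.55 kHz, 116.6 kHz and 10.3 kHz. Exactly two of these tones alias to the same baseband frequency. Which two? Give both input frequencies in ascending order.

74.55 kHz, 116.6 kHz

fs/2 = 21.025 kHz.
74.55 kHz mod fs = 32.5 kHz.
32.5 kHz > fs/2 = 21.025 kHz, folds to fs − 32.5 kHz = 9.55 kHz.
116.6 kHz mod fs = 32.5 kHz.
32.5 kHz > fs/2 = 21.025 kHz, folds to fs − 32.5 kHz = 9.55 kHz.
10.3 kHz ≤ fs/2 = 21.025 kHz, passes unchanged.
74.55 kHz and 116.6 kHz both map to 9.55 kHz.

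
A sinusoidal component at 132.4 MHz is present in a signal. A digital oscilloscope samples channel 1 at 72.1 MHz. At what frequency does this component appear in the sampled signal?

132.4 MHz mod fs = 60.3 MHz.
60.3 MHz > fs/2 = 36.05 MHz, folds to fs − 60.3 MHz = 11.8 MHz.

11.8 MHz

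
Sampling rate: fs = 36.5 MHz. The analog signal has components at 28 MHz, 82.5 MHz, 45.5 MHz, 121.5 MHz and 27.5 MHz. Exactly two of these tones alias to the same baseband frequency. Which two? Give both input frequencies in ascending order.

fs/2 = 18.25 MHz.
28 MHz > fs/2 = 18.25 MHz, folds to fs − 28 MHz = 8.5 MHz.
82.5 MHz mod fs = 9.5 MHz.
9.5 MHz ≤ fs/2 = 18.25 MHz, appears at 9.5 MHz.
45.5 MHz mod fs = 9 MHz.
9 MHz ≤ fs/2 = 18.25 MHz, appears at 9 MHz.
121.5 MHz mod fs = 12 MHz.
12 MHz ≤ fs/2 = 18.25 MHz, appears at 12 MHz.
27.5 MHz > fs/2 = 18.25 MHz, folds to fs − 27.5 MHz = 9 MHz.
27.5 MHz and 45.5 MHz both map to 9 MHz.

27.5 MHz, 45.5 MHz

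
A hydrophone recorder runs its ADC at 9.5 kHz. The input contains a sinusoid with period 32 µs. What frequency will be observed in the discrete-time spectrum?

2.75 kHz

T = 32 µs → f = 1/T = 31.25 kHz.
31.25 kHz mod fs = 2.75 kHz.
2.75 kHz ≤ fs/2 = 4.75 kHz, appears at 2.75 kHz.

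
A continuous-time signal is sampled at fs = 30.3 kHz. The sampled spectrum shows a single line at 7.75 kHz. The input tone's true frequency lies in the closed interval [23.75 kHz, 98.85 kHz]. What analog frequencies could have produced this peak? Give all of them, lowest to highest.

38.05 kHz, 52.85 kHz, 68.35 kHz, 83.15 kHz, 98.65 kHz

Frequencies that alias to 7.75 kHz are k·fs ± 7.75 kHz for integer k ≥ 0.
k=0: 7.75 kHz.
k=1: 22.55 kHz, 38.05 kHz.
k=2: 52.85 kHz, 68.35 kHz.
k=3: 83.15 kHz, 98.65 kHz.
k=4: 113.45 kHz, 128.95 kHz.
Within [23.75 kHz, 98.85 kHz]: 38.05 kHz, 52.85 kHz, 68.35 kHz, 83.15 kHz, 98.65 kHz.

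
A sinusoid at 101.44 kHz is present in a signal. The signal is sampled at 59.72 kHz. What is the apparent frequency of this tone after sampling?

101.44 kHz mod fs = 41.72 kHz.
41.72 kHz > fs/2 = 29.86 kHz, folds to fs − 41.72 kHz = 18 kHz.

18 kHz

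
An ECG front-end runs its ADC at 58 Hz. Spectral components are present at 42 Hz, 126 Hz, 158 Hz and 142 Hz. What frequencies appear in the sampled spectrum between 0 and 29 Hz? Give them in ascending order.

10 Hz, 16 Hz, 26 Hz

fs/2 = 29 Hz.
42 Hz > fs/2 = 29 Hz, folds to fs − 42 Hz = 16 Hz.
126 Hz mod fs = 10 Hz.
10 Hz ≤ fs/2 = 29 Hz, appears at 10 Hz.
158 Hz mod fs = 42 Hz.
42 Hz > fs/2 = 29 Hz, folds to fs − 42 Hz = 16 Hz.
142 Hz mod fs = 26 Hz.
26 Hz ≤ fs/2 = 29 Hz, appears at 26 Hz.
Distinct values: {10 Hz, 16 Hz, 26 Hz}.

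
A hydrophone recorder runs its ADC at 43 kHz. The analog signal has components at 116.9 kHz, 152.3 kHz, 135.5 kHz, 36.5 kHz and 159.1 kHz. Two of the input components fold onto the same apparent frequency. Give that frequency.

6.5 kHz

fs/2 = 21.5 kHz.
116.9 kHz mod fs = 30.9 kHz.
30.9 kHz > fs/2 = 21.5 kHz, folds to fs − 30.9 kHz = 12.1 kHz.
152.3 kHz mod fs = 23.3 kHz.
23.3 kHz > fs/2 = 21.5 kHz, folds to fs − 23.3 kHz = 19.7 kHz.
135.5 kHz mod fs = 6.5 kHz.
6.5 kHz ≤ fs/2 = 21.5 kHz, appears at 6.5 kHz.
36.5 kHz > fs/2 = 21.5 kHz, folds to fs − 36.5 kHz = 6.5 kHz.
159.1 kHz mod fs = 30.1 kHz.
30.1 kHz > fs/2 = 21.5 kHz, folds to fs − 30.1 kHz = 12.9 kHz.
36.5 kHz and 135.5 kHz both map to 6.5 kHz.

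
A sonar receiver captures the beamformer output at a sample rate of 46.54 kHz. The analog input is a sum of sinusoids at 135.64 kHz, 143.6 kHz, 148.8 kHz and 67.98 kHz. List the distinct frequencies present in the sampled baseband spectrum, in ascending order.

3.98 kHz, 9.18 kHz, 21.44 kHz

fs/2 = 23.27 kHz.
135.64 kHz mod fs = 42.56 kHz.
42.56 kHz > fs/2 = 23.27 kHz, folds to fs − 42.56 kHz = 3.98 kHz.
143.6 kHz mod fs = 3.98 kHz.
3.98 kHz ≤ fs/2 = 23.27 kHz, appears at 3.98 kHz.
148.8 kHz mod fs = 9.18 kHz.
9.18 kHz ≤ fs/2 = 23.27 kHz, appears at 9.18 kHz.
67.98 kHz mod fs = 21.44 kHz.
21.44 kHz ≤ fs/2 = 23.27 kHz, appears at 21.44 kHz.
Distinct values: {3.98 kHz, 9.18 kHz, 21.44 kHz}.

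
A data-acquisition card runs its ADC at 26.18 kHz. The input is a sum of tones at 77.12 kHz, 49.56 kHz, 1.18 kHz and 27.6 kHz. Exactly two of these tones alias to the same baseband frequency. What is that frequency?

fs/2 = 13.09 kHz.
77.12 kHz mod fs = 24.76 kHz.
24.76 kHz > fs/2 = 13.09 kHz, folds to fs − 24.76 kHz = 1.42 kHz.
49.56 kHz mod fs = 23.38 kHz.
23.38 kHz > fs/2 = 13.09 kHz, folds to fs − 23.38 kHz = 2.8 kHz.
1.18 kHz ≤ fs/2 = 13.09 kHz, passes unchanged.
27.6 kHz mod fs = 1.42 kHz.
1.42 kHz ≤ fs/2 = 13.09 kHz, appears at 1.42 kHz.
27.6 kHz and 77.12 kHz both map to 1.42 kHz.

1.42 kHz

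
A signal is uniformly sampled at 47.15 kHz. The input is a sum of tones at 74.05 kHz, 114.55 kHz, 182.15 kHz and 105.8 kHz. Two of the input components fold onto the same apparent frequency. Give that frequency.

20.25 kHz

fs/2 = 23.575 kHz.
74.05 kHz mod fs = 26.9 kHz.
26.9 kHz > fs/2 = 23.575 kHz, folds to fs − 26.9 kHz = 20.25 kHz.
114.55 kHz mod fs = 20.25 kHz.
20.25 kHz ≤ fs/2 = 23.575 kHz, appears at 20.25 kHz.
182.15 kHz mod fs = 40.7 kHz.
40.7 kHz > fs/2 = 23.575 kHz, folds to fs − 40.7 kHz = 6.45 kHz.
105.8 kHz mod fs = 11.5 kHz.
11.5 kHz ≤ fs/2 = 23.575 kHz, appears at 11.5 kHz.
74.05 kHz and 114.55 kHz both map to 20.25 kHz.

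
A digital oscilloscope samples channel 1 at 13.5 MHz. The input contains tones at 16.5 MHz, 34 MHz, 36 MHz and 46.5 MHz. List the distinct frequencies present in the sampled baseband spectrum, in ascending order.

fs/2 = 6.75 MHz.
16.5 MHz mod fs = 3 MHz.
3 MHz ≤ fs/2 = 6.75 MHz, appears at 3 MHz.
34 MHz mod fs = 7 MHz.
7 MHz > fs/2 = 6.75 MHz, folds to fs − 7 MHz = 6.5 MHz.
36 MHz mod fs = 9 MHz.
9 MHz > fs/2 = 6.75 MHz, folds to fs − 9 MHz = 4.5 MHz.
46.5 MHz mod fs = 6 MHz.
6 MHz ≤ fs/2 = 6.75 MHz, appears at 6 MHz.
Distinct values: {3 MHz, 4.5 MHz, 6 MHz, 6.5 MHz}.

3 MHz, 4.5 MHz, 6 MHz, 6.5 MHz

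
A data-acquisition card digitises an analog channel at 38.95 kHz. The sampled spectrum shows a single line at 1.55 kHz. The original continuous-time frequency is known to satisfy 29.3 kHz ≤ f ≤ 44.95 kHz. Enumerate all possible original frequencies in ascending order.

Frequencies that alias to 1.55 kHz are k·fs ± 1.55 kHz for integer k ≥ 0.
k=0: 1.55 kHz.
k=1: 37.4 kHz, 40.5 kHz.
k=2: 76.35 kHz, 79.45 kHz.
Within [29.3 kHz, 44.95 kHz]: 37.4 kHz, 40.5 kHz.

37.4 kHz, 40.5 kHz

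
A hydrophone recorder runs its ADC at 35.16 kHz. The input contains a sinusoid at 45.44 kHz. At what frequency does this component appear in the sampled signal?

10.28 kHz

45.44 kHz mod fs = 10.28 kHz.
10.28 kHz ≤ fs/2 = 17.58 kHz, appears at 10.28 kHz.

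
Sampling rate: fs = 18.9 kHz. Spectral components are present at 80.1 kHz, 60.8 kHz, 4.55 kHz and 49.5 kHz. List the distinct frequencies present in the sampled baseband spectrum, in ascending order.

fs/2 = 9.45 kHz.
80.1 kHz mod fs = 4.5 kHz.
4.5 kHz ≤ fs/2 = 9.45 kHz, appears at 4.5 kHz.
60.8 kHz mod fs = 4.1 kHz.
4.1 kHz ≤ fs/2 = 9.45 kHz, appears at 4.1 kHz.
4.55 kHz ≤ fs/2 = 9.45 kHz, passes unchanged.
49.5 kHz mod fs = 11.7 kHz.
11.7 kHz > fs/2 = 9.45 kHz, folds to fs − 11.7 kHz = 7.2 kHz.
Distinct values: {4.1 kHz, 4.5 kHz, 4.55 kHz, 7.2 kHz}.

4.1 kHz, 4.5 kHz, 4.55 kHz, 7.2 kHz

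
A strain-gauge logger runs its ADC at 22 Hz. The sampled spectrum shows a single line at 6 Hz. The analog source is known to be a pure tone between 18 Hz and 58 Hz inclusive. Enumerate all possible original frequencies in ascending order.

28 Hz, 38 Hz, 50 Hz

Frequencies that alias to 6 Hz are k·fs ± 6 Hz for integer k ≥ 0.
k=0: 6 Hz.
k=1: 16 Hz, 28 Hz.
k=2: 38 Hz, 50 Hz.
k=3: 60 Hz, 72 Hz.
Within [18 Hz, 58 Hz]: 28 Hz, 38 Hz, 50 Hz.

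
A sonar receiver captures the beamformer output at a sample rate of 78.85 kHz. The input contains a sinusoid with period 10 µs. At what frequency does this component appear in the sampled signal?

T = 10 µs → f = 1/T = 100 kHz.
100 kHz mod fs = 21.15 kHz.
21.15 kHz ≤ fs/2 = 39.425 kHz, appears at 21.15 kHz.

21.15 kHz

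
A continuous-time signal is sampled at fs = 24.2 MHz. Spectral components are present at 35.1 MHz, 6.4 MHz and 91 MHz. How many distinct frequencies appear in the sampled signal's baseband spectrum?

3

fs/2 = 12.1 MHz.
35.1 MHz mod fs = 10.9 MHz.
10.9 MHz ≤ fs/2 = 12.1 MHz, appears at 10.9 MHz.
6.4 MHz ≤ fs/2 = 12.1 MHz, passes unchanged.
91 MHz mod fs = 18.4 MHz.
18.4 MHz > fs/2 = 12.1 MHz, folds to fs − 18.4 MHz = 5.8 MHz.
Distinct values: {5.8 MHz, 6.4 MHz, 10.9 MHz} → 3.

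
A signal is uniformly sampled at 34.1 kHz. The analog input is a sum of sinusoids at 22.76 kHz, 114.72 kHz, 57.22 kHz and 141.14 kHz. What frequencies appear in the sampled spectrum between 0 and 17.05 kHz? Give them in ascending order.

fs/2 = 17.05 kHz.
22.76 kHz > fs/2 = 17.05 kHz, folds to fs − 22.76 kHz = 11.34 kHz.
114.72 kHz mod fs = 12.42 kHz.
12.42 kHz ≤ fs/2 = 17.05 kHz, appears at 12.42 kHz.
57.22 kHz mod fs = 23.12 kHz.
23.12 kHz > fs/2 = 17.05 kHz, folds to fs − 23.12 kHz = 10.98 kHz.
141.14 kHz mod fs = 4.74 kHz.
4.74 kHz ≤ fs/2 = 17.05 kHz, appears at 4.74 kHz.
Distinct values: {4.74 kHz, 10.98 kHz, 11.34 kHz, 12.42 kHz}.

4.74 kHz, 10.98 kHz, 11.34 kHz, 12.42 kHz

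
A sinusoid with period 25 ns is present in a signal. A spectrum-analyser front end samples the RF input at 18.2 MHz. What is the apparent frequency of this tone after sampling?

T = 25 ns → f = 1/T = 40 MHz.
40 MHz mod fs = 3.6 MHz.
3.6 MHz ≤ fs/2 = 9.1 MHz, appears at 3.6 MHz.

3.6 MHz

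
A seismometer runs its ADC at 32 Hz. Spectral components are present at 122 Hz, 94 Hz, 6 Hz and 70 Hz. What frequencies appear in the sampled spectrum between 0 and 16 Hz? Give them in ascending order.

2 Hz, 6 Hz

fs/2 = 16 Hz.
122 Hz mod fs = 26 Hz.
26 Hz > fs/2 = 16 Hz, folds to fs − 26 Hz = 6 Hz.
94 Hz mod fs = 30 Hz.
30 Hz > fs/2 = 16 Hz, folds to fs − 30 Hz = 2 Hz.
6 Hz ≤ fs/2 = 16 Hz, passes unchanged.
70 Hz mod fs = 6 Hz.
6 Hz ≤ fs/2 = 16 Hz, appears at 6 Hz.
Distinct values: {2 Hz, 6 Hz}.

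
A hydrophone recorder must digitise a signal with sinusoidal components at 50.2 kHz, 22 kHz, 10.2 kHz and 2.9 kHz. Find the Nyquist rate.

Highest-frequency component: 50.2 kHz.
Nyquist rate = 2 × 50.2 kHz = 100.4 kHz.

100.4 kHz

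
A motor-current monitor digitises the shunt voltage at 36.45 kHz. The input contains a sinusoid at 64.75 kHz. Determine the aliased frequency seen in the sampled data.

64.75 kHz mod fs = 28.3 kHz.
28.3 kHz > fs/2 = 18.225 kHz, folds to fs − 28.3 kHz = 8.15 kHz.

8.15 kHz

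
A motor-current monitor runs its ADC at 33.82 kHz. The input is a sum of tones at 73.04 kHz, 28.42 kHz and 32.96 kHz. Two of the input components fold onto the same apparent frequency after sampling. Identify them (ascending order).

28.42 kHz, 73.04 kHz

fs/2 = 16.91 kHz.
73.04 kHz mod fs = 5.4 kHz.
5.4 kHz ≤ fs/2 = 16.91 kHz, appears at 5.4 kHz.
28.42 kHz > fs/2 = 16.91 kHz, folds to fs − 28.42 kHz = 5.4 kHz.
32.96 kHz > fs/2 = 16.91 kHz, folds to fs − 32.96 kHz = 0.86 kHz.
28.42 kHz and 73.04 kHz both map to 5.4 kHz.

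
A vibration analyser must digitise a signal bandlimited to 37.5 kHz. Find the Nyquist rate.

Nyquist rate = 2 × 37.5 kHz = 75 kHz.

75 kHz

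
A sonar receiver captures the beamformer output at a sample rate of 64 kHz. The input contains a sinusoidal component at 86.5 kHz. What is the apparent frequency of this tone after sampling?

22.5 kHz

86.5 kHz mod fs = 22.5 kHz.
22.5 kHz ≤ fs/2 = 32 kHz, appears at 22.5 kHz.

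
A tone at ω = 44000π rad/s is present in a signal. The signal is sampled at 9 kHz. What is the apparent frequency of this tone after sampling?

4 kHz

ω = 44000π rad/s → f = ω/(2π) = 22000 Hz = 22 kHz.
22 kHz mod fs = 4 kHz.
4 kHz ≤ fs/2 = 4.5 kHz, appears at 4 kHz.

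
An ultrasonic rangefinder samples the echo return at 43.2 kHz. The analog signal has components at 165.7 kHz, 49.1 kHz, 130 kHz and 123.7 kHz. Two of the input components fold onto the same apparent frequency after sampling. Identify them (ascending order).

49.1 kHz, 123.7 kHz

fs/2 = 21.6 kHz.
165.7 kHz mod fs = 36.1 kHz.
36.1 kHz > fs/2 = 21.6 kHz, folds to fs − 36.1 kHz = 7.1 kHz.
49.1 kHz mod fs = 5.9 kHz.
5.9 kHz ≤ fs/2 = 21.6 kHz, appears at 5.9 kHz.
130 kHz mod fs = 0.4 kHz.
0.4 kHz ≤ fs/2 = 21.6 kHz, appears at 0.4 kHz.
123.7 kHz mod fs = 37.3 kHz.
37.3 kHz > fs/2 = 21.6 kHz, folds to fs − 37.3 kHz = 5.9 kHz.
49.1 kHz and 123.7 kHz both map to 5.9 kHz.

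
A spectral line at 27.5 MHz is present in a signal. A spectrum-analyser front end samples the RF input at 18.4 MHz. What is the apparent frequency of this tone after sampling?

27.5 MHz mod fs = 9.1 MHz.
9.1 MHz ≤ fs/2 = 9.2 MHz, appears at 9.1 MHz.

9.1 MHz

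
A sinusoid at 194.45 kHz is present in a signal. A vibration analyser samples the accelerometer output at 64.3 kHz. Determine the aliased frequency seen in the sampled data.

1.55 kHz

194.45 kHz mod fs = 1.55 kHz.
1.55 kHz ≤ fs/2 = 32.15 kHz, appears at 1.55 kHz.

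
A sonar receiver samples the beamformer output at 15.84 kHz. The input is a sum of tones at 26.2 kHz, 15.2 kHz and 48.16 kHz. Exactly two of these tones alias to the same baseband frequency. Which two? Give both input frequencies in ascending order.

fs/2 = 7.92 kHz.
26.2 kHz mod fs = 10.36 kHz.
10.36 kHz > fs/2 = 7.92 kHz, folds to fs − 10.36 kHz = 5.48 kHz.
15.2 kHz > fs/2 = 7.92 kHz, folds to fs − 15.2 kHz = 0.64 kHz.
48.16 kHz mod fs = 0.64 kHz.
0.64 kHz ≤ fs/2 = 7.92 kHz, appears at 0.64 kHz.
15.2 kHz and 48.16 kHz both map to 0.64 kHz.

15.2 kHz, 48.16 kHz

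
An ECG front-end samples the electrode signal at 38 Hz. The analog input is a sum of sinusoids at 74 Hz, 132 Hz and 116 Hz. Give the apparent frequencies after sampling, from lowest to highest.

2 Hz, 18 Hz

fs/2 = 19 Hz.
74 Hz mod fs = 36 Hz.
36 Hz > fs/2 = 19 Hz, folds to fs − 36 Hz = 2 Hz.
132 Hz mod fs = 18 Hz.
18 Hz ≤ fs/2 = 19 Hz, appears at 18 Hz.
116 Hz mod fs = 2 Hz.
2 Hz ≤ fs/2 = 19 Hz, appears at 2 Hz.
Distinct values: {2 Hz, 18 Hz}.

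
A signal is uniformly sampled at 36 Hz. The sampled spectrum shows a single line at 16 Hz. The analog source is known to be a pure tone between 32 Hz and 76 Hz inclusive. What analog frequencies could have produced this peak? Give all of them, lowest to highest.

52 Hz, 56 Hz

Frequencies that alias to 16 Hz are k·fs ± 16 Hz for integer k ≥ 0.
k=0: 16 Hz.
k=1: 20 Hz, 52 Hz.
k=2: 56 Hz, 88 Hz.
k=3: 92 Hz, 124 Hz.
Within [32 Hz, 76 Hz]: 52 Hz, 56 Hz.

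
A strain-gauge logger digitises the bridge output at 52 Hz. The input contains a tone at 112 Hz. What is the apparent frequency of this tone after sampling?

112 Hz mod fs = 8 Hz.
8 Hz ≤ fs/2 = 26 Hz, appears at 8 Hz.

8 Hz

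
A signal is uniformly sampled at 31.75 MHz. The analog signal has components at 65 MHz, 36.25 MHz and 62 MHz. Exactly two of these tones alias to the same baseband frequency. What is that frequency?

1.5 MHz

fs/2 = 15.875 MHz.
65 MHz mod fs = 1.5 MHz.
1.5 MHz ≤ fs/2 = 15.875 MHz, appears at 1.5 MHz.
36.25 MHz mod fs = 4.5 MHz.
4.5 MHz ≤ fs/2 = 15.875 MHz, appears at 4.5 MHz.
62 MHz mod fs = 30.25 MHz.
30.25 MHz > fs/2 = 15.875 MHz, folds to fs − 30.25 MHz = 1.5 MHz.
62 MHz and 65 MHz both map to 1.5 MHz.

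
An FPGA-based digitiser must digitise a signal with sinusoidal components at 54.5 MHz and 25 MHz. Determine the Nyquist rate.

Highest-frequency component: 54.5 MHz.
Nyquist rate = 2 × 54.5 MHz = 109 MHz.

109 MHz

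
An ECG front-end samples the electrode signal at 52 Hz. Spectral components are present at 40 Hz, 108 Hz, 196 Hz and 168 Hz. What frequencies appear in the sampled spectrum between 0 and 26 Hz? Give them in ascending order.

4 Hz, 12 Hz

fs/2 = 26 Hz.
40 Hz > fs/2 = 26 Hz, folds to fs − 40 Hz = 12 Hz.
108 Hz mod fs = 4 Hz.
4 Hz ≤ fs/2 = 26 Hz, appears at 4 Hz.
196 Hz mod fs = 40 Hz.
40 Hz > fs/2 = 26 Hz, folds to fs − 40 Hz = 12 Hz.
168 Hz mod fs = 12 Hz.
12 Hz ≤ fs/2 = 26 Hz, appears at 12 Hz.
Distinct values: {4 Hz, 12 Hz}.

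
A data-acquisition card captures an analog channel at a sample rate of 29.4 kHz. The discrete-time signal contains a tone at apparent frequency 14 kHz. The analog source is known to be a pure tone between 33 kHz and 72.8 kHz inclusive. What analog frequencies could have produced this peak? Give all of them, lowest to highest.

Frequencies that alias to 14 kHz are k·fs ± 14 kHz for integer k ≥ 0.
k=0: 14 kHz.
k=1: 15.4 kHz, 43.4 kHz.
k=2: 44.8 kHz, 72.8 kHz.
k=3: 74.2 kHz, 102.2 kHz.
Within [33 kHz, 72.8 kHz]: 43.4 kHz, 44.8 kHz, 72.8 kHz.

43.4 kHz, 44.8 kHz, 72.8 kHz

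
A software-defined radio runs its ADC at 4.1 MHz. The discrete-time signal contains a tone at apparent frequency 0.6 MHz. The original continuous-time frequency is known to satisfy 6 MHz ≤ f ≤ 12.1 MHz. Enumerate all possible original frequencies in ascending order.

Frequencies that alias to 0.6 MHz are k·fs ± 0.6 MHz for integer k ≥ 0.
k=0: 0.6 MHz.
k=1: 3.5 MHz, 4.7 MHz.
k=2: 7.6 MHz, 8.8 MHz.
k=3: 11.7 MHz, 12.9 MHz.
k=4: 15.8 MHz, 17 MHz.
Within [6 MHz, 12.1 MHz]: 7.6 MHz, 8.8 MHz, 11.7 MHz.

7.6 MHz, 8.8 MHz, 11.7 MHz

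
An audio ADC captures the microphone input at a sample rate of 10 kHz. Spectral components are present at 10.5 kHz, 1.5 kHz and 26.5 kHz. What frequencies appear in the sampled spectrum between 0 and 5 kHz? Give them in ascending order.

fs/2 = 5 kHz.
10.5 kHz mod fs = 0.5 kHz.
0.5 kHz ≤ fs/2 = 5 kHz, appears at 0.5 kHz.
1.5 kHz ≤ fs/2 = 5 kHz, passes unchanged.
26.5 kHz mod fs = 6.5 kHz.
6.5 kHz > fs/2 = 5 kHz, folds to fs − 6.5 kHz = 3.5 kHz.
Distinct values: {0.5 kHz, 1.5 kHz, 3.5 kHz}.

0.5 kHz, 1.5 kHz, 3.5 kHz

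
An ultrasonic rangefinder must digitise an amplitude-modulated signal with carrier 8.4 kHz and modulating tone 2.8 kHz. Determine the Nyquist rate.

AM sidebands sit at fc ± fm = 5.6 kHz and 11.2 kHz.
Highest-frequency component: 11.2 kHz.
Nyquist rate = 2 × 11.2 kHz = 22.4 kHz.

22.4 kHz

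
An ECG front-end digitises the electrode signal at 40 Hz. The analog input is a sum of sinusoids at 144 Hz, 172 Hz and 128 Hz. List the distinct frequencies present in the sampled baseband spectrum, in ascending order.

fs/2 = 20 Hz.
144 Hz mod fs = 24 Hz.
24 Hz > fs/2 = 20 Hz, folds to fs − 24 Hz = 16 Hz.
172 Hz mod fs = 12 Hz.
12 Hz ≤ fs/2 = 20 Hz, appears at 12 Hz.
128 Hz mod fs = 8 Hz.
8 Hz ≤ fs/2 = 20 Hz, appears at 8 Hz.
Distinct values: {8 Hz, 12 Hz, 16 Hz}.

8 Hz, 12 Hz, 16 Hz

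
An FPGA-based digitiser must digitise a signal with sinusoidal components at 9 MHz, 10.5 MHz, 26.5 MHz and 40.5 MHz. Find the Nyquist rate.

81 MHz

Highest-frequency component: 40.5 MHz.
Nyquist rate = 2 × 40.5 MHz = 81 MHz.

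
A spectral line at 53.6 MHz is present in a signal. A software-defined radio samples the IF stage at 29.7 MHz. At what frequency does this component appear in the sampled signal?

53.6 MHz mod fs = 23.9 MHz.
23.9 MHz > fs/2 = 14.85 MHz, folds to fs − 23.9 MHz = 5.8 MHz.

5.8 MHz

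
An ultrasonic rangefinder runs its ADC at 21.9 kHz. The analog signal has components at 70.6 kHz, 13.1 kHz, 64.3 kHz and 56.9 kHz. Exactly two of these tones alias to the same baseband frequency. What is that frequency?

8.8 kHz

fs/2 = 10.95 kHz.
70.6 kHz mod fs = 4.9 kHz.
4.9 kHz ≤ fs/2 = 10.95 kHz, appears at 4.9 kHz.
13.1 kHz > fs/2 = 10.95 kHz, folds to fs − 13.1 kHz = 8.8 kHz.
64.3 kHz mod fs = 20.5 kHz.
20.5 kHz > fs/2 = 10.95 kHz, folds to fs − 20.5 kHz = 1.4 kHz.
56.9 kHz mod fs = 13.1 kHz.
13.1 kHz > fs/2 = 10.95 kHz, folds to fs − 13.1 kHz = 8.8 kHz.
13.1 kHz and 56.9 kHz both map to 8.8 kHz.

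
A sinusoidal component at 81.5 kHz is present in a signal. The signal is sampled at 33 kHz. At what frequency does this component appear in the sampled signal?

81.5 kHz mod fs = 15.5 kHz.
15.5 kHz ≤ fs/2 = 16.5 kHz, appears at 15.5 kHz.

15.5 kHz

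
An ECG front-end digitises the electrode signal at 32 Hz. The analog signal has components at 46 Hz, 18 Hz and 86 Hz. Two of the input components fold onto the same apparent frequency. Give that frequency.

fs/2 = 16 Hz.
46 Hz mod fs = 14 Hz.
14 Hz ≤ fs/2 = 16 Hz, appears at 14 Hz.
18 Hz > fs/2 = 16 Hz, folds to fs − 18 Hz = 14 Hz.
86 Hz mod fs = 22 Hz.
22 Hz > fs/2 = 16 Hz, folds to fs − 22 Hz = 10 Hz.
18 Hz and 46 Hz both map to 14 Hz.

14 Hz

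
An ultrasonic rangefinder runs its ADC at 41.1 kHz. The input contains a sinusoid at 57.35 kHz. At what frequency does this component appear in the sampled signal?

16.25 kHz

57.35 kHz mod fs = 16.25 kHz.
16.25 kHz ≤ fs/2 = 20.55 kHz, appears at 16.25 kHz.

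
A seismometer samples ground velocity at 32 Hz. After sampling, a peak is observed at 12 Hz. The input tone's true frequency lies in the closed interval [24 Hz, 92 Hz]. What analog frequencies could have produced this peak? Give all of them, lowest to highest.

Frequencies that alias to 12 Hz are k·fs ± 12 Hz for integer k ≥ 0.
k=0: 12 Hz.
k=1: 20 Hz, 44 Hz.
k=2: 52 Hz, 76 Hz.
k=3: 84 Hz, 108 Hz.
k=4: 116 Hz, 140 Hz.
Within [24 Hz, 92 Hz]: 44 Hz, 52 Hz, 76 Hz, 84 Hz.

44 Hz, 52 Hz, 76 Hz, 84 Hz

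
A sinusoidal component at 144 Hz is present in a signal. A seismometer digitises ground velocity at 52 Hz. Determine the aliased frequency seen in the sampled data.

144 Hz mod fs = 40 Hz.
40 Hz > fs/2 = 26 Hz, folds to fs − 40 Hz = 12 Hz.

12 Hz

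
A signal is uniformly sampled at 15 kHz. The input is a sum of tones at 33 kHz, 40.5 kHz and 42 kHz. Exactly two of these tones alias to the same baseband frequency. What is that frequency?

3 kHz

fs/2 = 7.5 kHz.
33 kHz mod fs = 3 kHz.
3 kHz ≤ fs/2 = 7.5 kHz, appears at 3 kHz.
40.5 kHz mod fs = 10.5 kHz.
10.5 kHz > fs/2 = 7.5 kHz, folds to fs − 10.5 kHz = 4.5 kHz.
42 kHz mod fs = 12 kHz.
12 kHz > fs/2 = 7.5 kHz, folds to fs − 12 kHz = 3 kHz.
33 kHz and 42 kHz both map to 3 kHz.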